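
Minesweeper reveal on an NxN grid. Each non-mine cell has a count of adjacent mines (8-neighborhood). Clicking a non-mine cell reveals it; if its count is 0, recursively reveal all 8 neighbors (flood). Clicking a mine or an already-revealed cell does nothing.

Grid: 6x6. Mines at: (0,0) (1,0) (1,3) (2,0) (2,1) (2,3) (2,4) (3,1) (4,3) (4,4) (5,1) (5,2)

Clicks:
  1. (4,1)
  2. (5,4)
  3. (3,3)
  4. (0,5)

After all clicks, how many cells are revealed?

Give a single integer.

Click 1 (4,1) count=3: revealed 1 new [(4,1)] -> total=1
Click 2 (5,4) count=2: revealed 1 new [(5,4)] -> total=2
Click 3 (3,3) count=4: revealed 1 new [(3,3)] -> total=3
Click 4 (0,5) count=0: revealed 4 new [(0,4) (0,5) (1,4) (1,5)] -> total=7

Answer: 7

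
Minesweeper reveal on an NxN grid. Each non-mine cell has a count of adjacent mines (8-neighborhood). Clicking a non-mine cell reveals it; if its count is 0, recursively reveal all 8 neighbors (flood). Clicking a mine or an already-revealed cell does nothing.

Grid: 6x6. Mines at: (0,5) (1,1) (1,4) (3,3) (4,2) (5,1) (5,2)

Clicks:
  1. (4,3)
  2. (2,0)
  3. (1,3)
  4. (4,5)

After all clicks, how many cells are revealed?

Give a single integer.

Click 1 (4,3) count=3: revealed 1 new [(4,3)] -> total=1
Click 2 (2,0) count=1: revealed 1 new [(2,0)] -> total=2
Click 3 (1,3) count=1: revealed 1 new [(1,3)] -> total=3
Click 4 (4,5) count=0: revealed 9 new [(2,4) (2,5) (3,4) (3,5) (4,4) (4,5) (5,3) (5,4) (5,5)] -> total=12

Answer: 12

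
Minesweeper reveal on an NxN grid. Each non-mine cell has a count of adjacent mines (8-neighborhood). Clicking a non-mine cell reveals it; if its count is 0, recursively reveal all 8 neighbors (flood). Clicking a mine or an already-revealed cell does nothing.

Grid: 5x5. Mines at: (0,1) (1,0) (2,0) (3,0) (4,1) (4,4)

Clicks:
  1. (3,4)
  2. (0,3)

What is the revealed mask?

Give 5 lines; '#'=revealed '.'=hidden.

Answer: ..###
.####
.####
.####
.....

Derivation:
Click 1 (3,4) count=1: revealed 1 new [(3,4)] -> total=1
Click 2 (0,3) count=0: revealed 14 new [(0,2) (0,3) (0,4) (1,1) (1,2) (1,3) (1,4) (2,1) (2,2) (2,3) (2,4) (3,1) (3,2) (3,3)] -> total=15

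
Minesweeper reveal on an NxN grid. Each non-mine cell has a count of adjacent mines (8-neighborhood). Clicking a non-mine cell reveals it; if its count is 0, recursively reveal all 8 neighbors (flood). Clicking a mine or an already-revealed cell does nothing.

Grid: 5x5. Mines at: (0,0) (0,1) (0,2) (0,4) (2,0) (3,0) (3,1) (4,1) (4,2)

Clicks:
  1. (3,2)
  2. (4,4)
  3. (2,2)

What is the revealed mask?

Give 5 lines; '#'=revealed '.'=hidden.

Click 1 (3,2) count=3: revealed 1 new [(3,2)] -> total=1
Click 2 (4,4) count=0: revealed 10 new [(1,2) (1,3) (1,4) (2,2) (2,3) (2,4) (3,3) (3,4) (4,3) (4,4)] -> total=11
Click 3 (2,2) count=1: revealed 0 new [(none)] -> total=11

Answer: .....
..###
..###
..###
...##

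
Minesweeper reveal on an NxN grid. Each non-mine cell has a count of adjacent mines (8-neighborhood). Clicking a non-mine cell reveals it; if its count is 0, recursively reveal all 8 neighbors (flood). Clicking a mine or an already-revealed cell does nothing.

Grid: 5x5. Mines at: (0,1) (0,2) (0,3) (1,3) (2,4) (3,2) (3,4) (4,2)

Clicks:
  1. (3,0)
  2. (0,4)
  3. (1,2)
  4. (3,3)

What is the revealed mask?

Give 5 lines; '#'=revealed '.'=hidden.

Answer: ....#
###..
##...
##.#.
##...

Derivation:
Click 1 (3,0) count=0: revealed 8 new [(1,0) (1,1) (2,0) (2,1) (3,0) (3,1) (4,0) (4,1)] -> total=8
Click 2 (0,4) count=2: revealed 1 new [(0,4)] -> total=9
Click 3 (1,2) count=4: revealed 1 new [(1,2)] -> total=10
Click 4 (3,3) count=4: revealed 1 new [(3,3)] -> total=11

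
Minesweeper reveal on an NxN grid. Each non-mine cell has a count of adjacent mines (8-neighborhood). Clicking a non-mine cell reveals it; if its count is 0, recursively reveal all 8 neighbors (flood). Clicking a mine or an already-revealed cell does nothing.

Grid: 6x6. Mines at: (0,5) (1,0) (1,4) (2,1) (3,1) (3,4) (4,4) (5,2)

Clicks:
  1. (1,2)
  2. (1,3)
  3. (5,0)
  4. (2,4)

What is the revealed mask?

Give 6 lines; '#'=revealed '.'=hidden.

Answer: ......
..##..
....#.
......
##....
##....

Derivation:
Click 1 (1,2) count=1: revealed 1 new [(1,2)] -> total=1
Click 2 (1,3) count=1: revealed 1 new [(1,3)] -> total=2
Click 3 (5,0) count=0: revealed 4 new [(4,0) (4,1) (5,0) (5,1)] -> total=6
Click 4 (2,4) count=2: revealed 1 new [(2,4)] -> total=7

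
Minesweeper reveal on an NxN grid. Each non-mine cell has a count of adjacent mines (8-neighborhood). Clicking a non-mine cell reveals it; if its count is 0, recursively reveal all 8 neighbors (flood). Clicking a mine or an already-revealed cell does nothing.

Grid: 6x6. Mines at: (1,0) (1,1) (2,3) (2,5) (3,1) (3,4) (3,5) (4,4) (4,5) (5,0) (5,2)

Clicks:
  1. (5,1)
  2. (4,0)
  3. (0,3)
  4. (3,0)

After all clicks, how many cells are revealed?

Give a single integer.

Answer: 11

Derivation:
Click 1 (5,1) count=2: revealed 1 new [(5,1)] -> total=1
Click 2 (4,0) count=2: revealed 1 new [(4,0)] -> total=2
Click 3 (0,3) count=0: revealed 8 new [(0,2) (0,3) (0,4) (0,5) (1,2) (1,3) (1,4) (1,5)] -> total=10
Click 4 (3,0) count=1: revealed 1 new [(3,0)] -> total=11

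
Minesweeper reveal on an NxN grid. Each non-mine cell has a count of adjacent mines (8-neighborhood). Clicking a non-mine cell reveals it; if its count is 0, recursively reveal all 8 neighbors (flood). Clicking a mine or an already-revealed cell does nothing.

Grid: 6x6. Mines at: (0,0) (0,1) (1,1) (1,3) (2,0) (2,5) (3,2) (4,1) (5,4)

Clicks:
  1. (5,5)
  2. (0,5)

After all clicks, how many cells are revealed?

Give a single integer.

Click 1 (5,5) count=1: revealed 1 new [(5,5)] -> total=1
Click 2 (0,5) count=0: revealed 4 new [(0,4) (0,5) (1,4) (1,5)] -> total=5

Answer: 5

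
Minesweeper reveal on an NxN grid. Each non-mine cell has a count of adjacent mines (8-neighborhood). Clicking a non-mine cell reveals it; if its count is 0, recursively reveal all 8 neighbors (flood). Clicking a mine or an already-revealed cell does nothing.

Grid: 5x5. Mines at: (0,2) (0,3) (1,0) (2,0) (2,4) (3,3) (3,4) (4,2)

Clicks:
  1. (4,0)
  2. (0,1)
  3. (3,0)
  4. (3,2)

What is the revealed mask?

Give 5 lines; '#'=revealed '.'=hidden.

Answer: .#...
.....
.....
###..
##...

Derivation:
Click 1 (4,0) count=0: revealed 4 new [(3,0) (3,1) (4,0) (4,1)] -> total=4
Click 2 (0,1) count=2: revealed 1 new [(0,1)] -> total=5
Click 3 (3,0) count=1: revealed 0 new [(none)] -> total=5
Click 4 (3,2) count=2: revealed 1 new [(3,2)] -> total=6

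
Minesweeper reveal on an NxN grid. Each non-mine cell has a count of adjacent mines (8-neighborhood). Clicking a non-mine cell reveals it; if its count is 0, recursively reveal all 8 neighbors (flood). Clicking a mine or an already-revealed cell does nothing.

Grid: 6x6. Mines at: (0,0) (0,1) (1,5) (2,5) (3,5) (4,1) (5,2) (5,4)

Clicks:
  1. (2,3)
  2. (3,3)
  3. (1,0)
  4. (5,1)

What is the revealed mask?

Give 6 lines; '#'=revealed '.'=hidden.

Answer: ..###.
#####.
#####.
#####.
..###.
.#....

Derivation:
Click 1 (2,3) count=0: revealed 21 new [(0,2) (0,3) (0,4) (1,0) (1,1) (1,2) (1,3) (1,4) (2,0) (2,1) (2,2) (2,3) (2,4) (3,0) (3,1) (3,2) (3,3) (3,4) (4,2) (4,3) (4,4)] -> total=21
Click 2 (3,3) count=0: revealed 0 new [(none)] -> total=21
Click 3 (1,0) count=2: revealed 0 new [(none)] -> total=21
Click 4 (5,1) count=2: revealed 1 new [(5,1)] -> total=22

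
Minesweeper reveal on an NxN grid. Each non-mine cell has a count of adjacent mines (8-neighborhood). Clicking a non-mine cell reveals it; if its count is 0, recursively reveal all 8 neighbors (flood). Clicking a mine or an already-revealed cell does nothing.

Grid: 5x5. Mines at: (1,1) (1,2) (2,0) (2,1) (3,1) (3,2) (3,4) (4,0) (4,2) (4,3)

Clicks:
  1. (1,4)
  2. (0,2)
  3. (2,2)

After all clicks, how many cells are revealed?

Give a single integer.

Click 1 (1,4) count=0: revealed 6 new [(0,3) (0,4) (1,3) (1,4) (2,3) (2,4)] -> total=6
Click 2 (0,2) count=2: revealed 1 new [(0,2)] -> total=7
Click 3 (2,2) count=5: revealed 1 new [(2,2)] -> total=8

Answer: 8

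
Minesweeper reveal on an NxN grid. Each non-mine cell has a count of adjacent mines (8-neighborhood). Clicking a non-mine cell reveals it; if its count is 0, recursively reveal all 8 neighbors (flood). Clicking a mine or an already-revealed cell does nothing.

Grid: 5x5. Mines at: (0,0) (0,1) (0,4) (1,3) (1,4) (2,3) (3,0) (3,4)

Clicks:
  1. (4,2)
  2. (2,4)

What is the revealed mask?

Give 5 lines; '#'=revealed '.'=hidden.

Click 1 (4,2) count=0: revealed 6 new [(3,1) (3,2) (3,3) (4,1) (4,2) (4,3)] -> total=6
Click 2 (2,4) count=4: revealed 1 new [(2,4)] -> total=7

Answer: .....
.....
....#
.###.
.###.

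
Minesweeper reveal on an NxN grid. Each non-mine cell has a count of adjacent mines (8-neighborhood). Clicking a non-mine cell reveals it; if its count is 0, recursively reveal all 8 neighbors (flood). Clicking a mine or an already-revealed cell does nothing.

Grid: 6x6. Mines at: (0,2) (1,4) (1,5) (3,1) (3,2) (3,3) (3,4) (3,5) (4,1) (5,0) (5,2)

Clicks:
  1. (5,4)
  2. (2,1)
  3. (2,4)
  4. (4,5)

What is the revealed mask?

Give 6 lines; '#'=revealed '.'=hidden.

Answer: ......
......
.#..#.
......
...###
...###

Derivation:
Click 1 (5,4) count=0: revealed 6 new [(4,3) (4,4) (4,5) (5,3) (5,4) (5,5)] -> total=6
Click 2 (2,1) count=2: revealed 1 new [(2,1)] -> total=7
Click 3 (2,4) count=5: revealed 1 new [(2,4)] -> total=8
Click 4 (4,5) count=2: revealed 0 new [(none)] -> total=8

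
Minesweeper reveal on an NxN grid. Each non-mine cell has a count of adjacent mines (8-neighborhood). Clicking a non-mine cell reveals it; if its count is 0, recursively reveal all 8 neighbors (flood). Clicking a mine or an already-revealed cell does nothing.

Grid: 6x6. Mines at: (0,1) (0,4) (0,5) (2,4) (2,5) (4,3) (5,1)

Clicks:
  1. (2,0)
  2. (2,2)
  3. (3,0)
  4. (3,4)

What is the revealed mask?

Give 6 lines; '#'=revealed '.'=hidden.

Click 1 (2,0) count=0: revealed 15 new [(1,0) (1,1) (1,2) (1,3) (2,0) (2,1) (2,2) (2,3) (3,0) (3,1) (3,2) (3,3) (4,0) (4,1) (4,2)] -> total=15
Click 2 (2,2) count=0: revealed 0 new [(none)] -> total=15
Click 3 (3,0) count=0: revealed 0 new [(none)] -> total=15
Click 4 (3,4) count=3: revealed 1 new [(3,4)] -> total=16

Answer: ......
####..
####..
#####.
###...
......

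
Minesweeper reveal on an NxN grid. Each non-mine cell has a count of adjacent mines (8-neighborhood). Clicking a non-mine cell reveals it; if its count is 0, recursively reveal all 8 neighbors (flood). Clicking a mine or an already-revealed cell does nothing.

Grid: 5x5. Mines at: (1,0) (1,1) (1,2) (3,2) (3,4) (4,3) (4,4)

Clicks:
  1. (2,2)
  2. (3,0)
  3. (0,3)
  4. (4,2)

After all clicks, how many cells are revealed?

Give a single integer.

Click 1 (2,2) count=3: revealed 1 new [(2,2)] -> total=1
Click 2 (3,0) count=0: revealed 6 new [(2,0) (2,1) (3,0) (3,1) (4,0) (4,1)] -> total=7
Click 3 (0,3) count=1: revealed 1 new [(0,3)] -> total=8
Click 4 (4,2) count=2: revealed 1 new [(4,2)] -> total=9

Answer: 9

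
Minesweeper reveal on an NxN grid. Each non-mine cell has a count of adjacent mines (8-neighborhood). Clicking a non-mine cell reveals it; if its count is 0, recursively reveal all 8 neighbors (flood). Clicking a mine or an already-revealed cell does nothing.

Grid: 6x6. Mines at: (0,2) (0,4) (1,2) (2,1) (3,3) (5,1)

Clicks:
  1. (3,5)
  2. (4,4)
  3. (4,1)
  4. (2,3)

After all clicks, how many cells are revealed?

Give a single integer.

Click 1 (3,5) count=0: revealed 14 new [(1,4) (1,5) (2,4) (2,5) (3,4) (3,5) (4,2) (4,3) (4,4) (4,5) (5,2) (5,3) (5,4) (5,5)] -> total=14
Click 2 (4,4) count=1: revealed 0 new [(none)] -> total=14
Click 3 (4,1) count=1: revealed 1 new [(4,1)] -> total=15
Click 4 (2,3) count=2: revealed 1 new [(2,3)] -> total=16

Answer: 16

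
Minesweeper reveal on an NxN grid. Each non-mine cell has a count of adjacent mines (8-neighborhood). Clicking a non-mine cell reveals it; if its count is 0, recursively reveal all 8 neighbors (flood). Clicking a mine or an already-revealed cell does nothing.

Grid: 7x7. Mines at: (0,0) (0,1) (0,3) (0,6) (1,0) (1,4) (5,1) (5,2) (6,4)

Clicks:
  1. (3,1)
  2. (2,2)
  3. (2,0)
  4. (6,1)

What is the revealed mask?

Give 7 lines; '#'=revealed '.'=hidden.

Click 1 (3,1) count=0: revealed 32 new [(1,1) (1,2) (1,3) (1,5) (1,6) (2,0) (2,1) (2,2) (2,3) (2,4) (2,5) (2,6) (3,0) (3,1) (3,2) (3,3) (3,4) (3,5) (3,6) (4,0) (4,1) (4,2) (4,3) (4,4) (4,5) (4,6) (5,3) (5,4) (5,5) (5,6) (6,5) (6,6)] -> total=32
Click 2 (2,2) count=0: revealed 0 new [(none)] -> total=32
Click 3 (2,0) count=1: revealed 0 new [(none)] -> total=32
Click 4 (6,1) count=2: revealed 1 new [(6,1)] -> total=33

Answer: .......
.###.##
#######
#######
#######
...####
.#...##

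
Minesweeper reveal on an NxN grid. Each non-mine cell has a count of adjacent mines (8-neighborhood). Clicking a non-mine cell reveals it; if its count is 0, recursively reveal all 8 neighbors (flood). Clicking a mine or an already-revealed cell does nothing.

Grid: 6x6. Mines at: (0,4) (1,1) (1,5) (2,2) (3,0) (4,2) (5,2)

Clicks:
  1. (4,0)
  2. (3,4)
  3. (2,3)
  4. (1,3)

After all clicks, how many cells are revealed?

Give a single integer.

Answer: 14

Derivation:
Click 1 (4,0) count=1: revealed 1 new [(4,0)] -> total=1
Click 2 (3,4) count=0: revealed 12 new [(2,3) (2,4) (2,5) (3,3) (3,4) (3,5) (4,3) (4,4) (4,5) (5,3) (5,4) (5,5)] -> total=13
Click 3 (2,3) count=1: revealed 0 new [(none)] -> total=13
Click 4 (1,3) count=2: revealed 1 new [(1,3)] -> total=14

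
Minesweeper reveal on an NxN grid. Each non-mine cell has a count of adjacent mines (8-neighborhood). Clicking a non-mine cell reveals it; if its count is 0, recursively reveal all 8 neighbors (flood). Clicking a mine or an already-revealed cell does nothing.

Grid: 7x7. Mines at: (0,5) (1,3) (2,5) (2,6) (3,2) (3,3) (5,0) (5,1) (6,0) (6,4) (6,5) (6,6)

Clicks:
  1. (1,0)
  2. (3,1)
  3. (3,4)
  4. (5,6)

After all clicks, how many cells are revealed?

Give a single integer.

Click 1 (1,0) count=0: revealed 13 new [(0,0) (0,1) (0,2) (1,0) (1,1) (1,2) (2,0) (2,1) (2,2) (3,0) (3,1) (4,0) (4,1)] -> total=13
Click 2 (3,1) count=1: revealed 0 new [(none)] -> total=13
Click 3 (3,4) count=2: revealed 1 new [(3,4)] -> total=14
Click 4 (5,6) count=2: revealed 1 new [(5,6)] -> total=15

Answer: 15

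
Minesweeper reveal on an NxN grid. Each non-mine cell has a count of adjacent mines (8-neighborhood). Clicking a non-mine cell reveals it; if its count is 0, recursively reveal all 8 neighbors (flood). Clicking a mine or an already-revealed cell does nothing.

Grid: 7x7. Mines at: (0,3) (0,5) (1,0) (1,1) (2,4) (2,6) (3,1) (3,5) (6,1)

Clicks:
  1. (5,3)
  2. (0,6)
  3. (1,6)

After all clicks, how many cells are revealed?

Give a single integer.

Answer: 20

Derivation:
Click 1 (5,3) count=0: revealed 18 new [(3,2) (3,3) (3,4) (4,2) (4,3) (4,4) (4,5) (4,6) (5,2) (5,3) (5,4) (5,5) (5,6) (6,2) (6,3) (6,4) (6,5) (6,6)] -> total=18
Click 2 (0,6) count=1: revealed 1 new [(0,6)] -> total=19
Click 3 (1,6) count=2: revealed 1 new [(1,6)] -> total=20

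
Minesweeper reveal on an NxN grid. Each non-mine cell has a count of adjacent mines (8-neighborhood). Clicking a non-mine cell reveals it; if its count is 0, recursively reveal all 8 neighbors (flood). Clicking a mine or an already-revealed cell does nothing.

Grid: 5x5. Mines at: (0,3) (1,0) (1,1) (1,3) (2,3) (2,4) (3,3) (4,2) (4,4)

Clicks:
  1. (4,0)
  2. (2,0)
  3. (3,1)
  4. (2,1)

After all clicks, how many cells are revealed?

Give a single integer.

Click 1 (4,0) count=0: revealed 6 new [(2,0) (2,1) (3,0) (3,1) (4,0) (4,1)] -> total=6
Click 2 (2,0) count=2: revealed 0 new [(none)] -> total=6
Click 3 (3,1) count=1: revealed 0 new [(none)] -> total=6
Click 4 (2,1) count=2: revealed 0 new [(none)] -> total=6

Answer: 6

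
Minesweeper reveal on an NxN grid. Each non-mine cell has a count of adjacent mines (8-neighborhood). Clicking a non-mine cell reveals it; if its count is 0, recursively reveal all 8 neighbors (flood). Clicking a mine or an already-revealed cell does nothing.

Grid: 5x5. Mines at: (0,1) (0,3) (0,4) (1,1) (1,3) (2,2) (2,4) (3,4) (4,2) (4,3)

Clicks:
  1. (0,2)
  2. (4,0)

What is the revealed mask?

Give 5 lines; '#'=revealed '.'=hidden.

Answer: ..#..
.....
##...
##...
##...

Derivation:
Click 1 (0,2) count=4: revealed 1 new [(0,2)] -> total=1
Click 2 (4,0) count=0: revealed 6 new [(2,0) (2,1) (3,0) (3,1) (4,0) (4,1)] -> total=7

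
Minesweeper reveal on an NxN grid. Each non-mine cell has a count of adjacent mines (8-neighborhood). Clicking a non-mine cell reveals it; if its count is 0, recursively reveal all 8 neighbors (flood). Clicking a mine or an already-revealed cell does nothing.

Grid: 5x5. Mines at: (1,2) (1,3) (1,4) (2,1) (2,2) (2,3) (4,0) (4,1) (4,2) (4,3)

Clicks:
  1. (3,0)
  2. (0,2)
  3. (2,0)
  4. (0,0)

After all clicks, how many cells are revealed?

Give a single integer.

Answer: 7

Derivation:
Click 1 (3,0) count=3: revealed 1 new [(3,0)] -> total=1
Click 2 (0,2) count=2: revealed 1 new [(0,2)] -> total=2
Click 3 (2,0) count=1: revealed 1 new [(2,0)] -> total=3
Click 4 (0,0) count=0: revealed 4 new [(0,0) (0,1) (1,0) (1,1)] -> total=7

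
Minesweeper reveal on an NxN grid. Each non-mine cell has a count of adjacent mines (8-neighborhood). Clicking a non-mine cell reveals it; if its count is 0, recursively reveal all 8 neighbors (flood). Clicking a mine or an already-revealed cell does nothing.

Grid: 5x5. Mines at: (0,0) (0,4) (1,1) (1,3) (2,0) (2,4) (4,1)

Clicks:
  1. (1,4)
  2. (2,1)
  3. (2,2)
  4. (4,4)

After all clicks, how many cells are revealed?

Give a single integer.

Click 1 (1,4) count=3: revealed 1 new [(1,4)] -> total=1
Click 2 (2,1) count=2: revealed 1 new [(2,1)] -> total=2
Click 3 (2,2) count=2: revealed 1 new [(2,2)] -> total=3
Click 4 (4,4) count=0: revealed 6 new [(3,2) (3,3) (3,4) (4,2) (4,3) (4,4)] -> total=9

Answer: 9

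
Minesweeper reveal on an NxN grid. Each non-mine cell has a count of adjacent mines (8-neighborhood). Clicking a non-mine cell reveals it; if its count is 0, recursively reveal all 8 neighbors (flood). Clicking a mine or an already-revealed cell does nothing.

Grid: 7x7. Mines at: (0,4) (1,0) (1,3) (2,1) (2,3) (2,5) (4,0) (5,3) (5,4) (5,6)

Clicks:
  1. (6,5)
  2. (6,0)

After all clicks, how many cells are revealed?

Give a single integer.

Click 1 (6,5) count=2: revealed 1 new [(6,5)] -> total=1
Click 2 (6,0) count=0: revealed 6 new [(5,0) (5,1) (5,2) (6,0) (6,1) (6,2)] -> total=7

Answer: 7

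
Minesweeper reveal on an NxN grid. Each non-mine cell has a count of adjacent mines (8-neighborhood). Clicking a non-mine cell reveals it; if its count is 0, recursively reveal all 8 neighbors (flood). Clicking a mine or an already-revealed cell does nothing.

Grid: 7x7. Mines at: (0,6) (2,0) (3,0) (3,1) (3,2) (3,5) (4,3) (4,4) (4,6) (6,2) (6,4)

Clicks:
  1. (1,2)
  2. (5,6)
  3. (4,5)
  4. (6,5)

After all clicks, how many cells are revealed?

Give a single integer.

Click 1 (1,2) count=0: revealed 17 new [(0,0) (0,1) (0,2) (0,3) (0,4) (0,5) (1,0) (1,1) (1,2) (1,3) (1,4) (1,5) (2,1) (2,2) (2,3) (2,4) (2,5)] -> total=17
Click 2 (5,6) count=1: revealed 1 new [(5,6)] -> total=18
Click 3 (4,5) count=3: revealed 1 new [(4,5)] -> total=19
Click 4 (6,5) count=1: revealed 1 new [(6,5)] -> total=20

Answer: 20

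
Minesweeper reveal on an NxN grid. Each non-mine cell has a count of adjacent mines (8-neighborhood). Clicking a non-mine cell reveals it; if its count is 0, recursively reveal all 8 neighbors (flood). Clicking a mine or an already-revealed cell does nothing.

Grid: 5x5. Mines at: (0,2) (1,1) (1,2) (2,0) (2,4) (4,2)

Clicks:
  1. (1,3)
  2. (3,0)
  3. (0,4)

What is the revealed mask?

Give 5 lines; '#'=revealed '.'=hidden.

Answer: ...##
...##
.....
#....
.....

Derivation:
Click 1 (1,3) count=3: revealed 1 new [(1,3)] -> total=1
Click 2 (3,0) count=1: revealed 1 new [(3,0)] -> total=2
Click 3 (0,4) count=0: revealed 3 new [(0,3) (0,4) (1,4)] -> total=5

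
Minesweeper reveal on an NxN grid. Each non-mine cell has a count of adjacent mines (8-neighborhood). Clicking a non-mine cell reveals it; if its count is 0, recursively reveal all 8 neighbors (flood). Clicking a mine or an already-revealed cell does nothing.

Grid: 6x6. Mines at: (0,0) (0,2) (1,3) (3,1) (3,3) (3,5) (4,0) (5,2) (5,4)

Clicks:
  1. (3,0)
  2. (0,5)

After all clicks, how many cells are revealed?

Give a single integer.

Answer: 7

Derivation:
Click 1 (3,0) count=2: revealed 1 new [(3,0)] -> total=1
Click 2 (0,5) count=0: revealed 6 new [(0,4) (0,5) (1,4) (1,5) (2,4) (2,5)] -> total=7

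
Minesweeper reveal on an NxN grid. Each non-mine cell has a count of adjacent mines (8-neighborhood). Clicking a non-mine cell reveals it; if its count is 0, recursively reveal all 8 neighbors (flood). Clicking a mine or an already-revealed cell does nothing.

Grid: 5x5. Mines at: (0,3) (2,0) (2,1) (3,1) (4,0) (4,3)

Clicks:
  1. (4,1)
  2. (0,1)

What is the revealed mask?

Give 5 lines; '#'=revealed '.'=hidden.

Click 1 (4,1) count=2: revealed 1 new [(4,1)] -> total=1
Click 2 (0,1) count=0: revealed 6 new [(0,0) (0,1) (0,2) (1,0) (1,1) (1,2)] -> total=7

Answer: ###..
###..
.....
.....
.#...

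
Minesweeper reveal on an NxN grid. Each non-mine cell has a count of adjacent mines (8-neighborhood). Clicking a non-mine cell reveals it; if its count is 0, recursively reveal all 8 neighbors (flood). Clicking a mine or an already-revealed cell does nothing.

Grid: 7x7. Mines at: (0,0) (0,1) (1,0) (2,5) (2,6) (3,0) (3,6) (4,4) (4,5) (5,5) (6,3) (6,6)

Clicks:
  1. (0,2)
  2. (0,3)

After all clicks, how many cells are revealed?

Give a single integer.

Click 1 (0,2) count=1: revealed 1 new [(0,2)] -> total=1
Click 2 (0,3) count=0: revealed 29 new [(0,3) (0,4) (0,5) (0,6) (1,1) (1,2) (1,3) (1,4) (1,5) (1,6) (2,1) (2,2) (2,3) (2,4) (3,1) (3,2) (3,3) (3,4) (4,0) (4,1) (4,2) (4,3) (5,0) (5,1) (5,2) (5,3) (6,0) (6,1) (6,2)] -> total=30

Answer: 30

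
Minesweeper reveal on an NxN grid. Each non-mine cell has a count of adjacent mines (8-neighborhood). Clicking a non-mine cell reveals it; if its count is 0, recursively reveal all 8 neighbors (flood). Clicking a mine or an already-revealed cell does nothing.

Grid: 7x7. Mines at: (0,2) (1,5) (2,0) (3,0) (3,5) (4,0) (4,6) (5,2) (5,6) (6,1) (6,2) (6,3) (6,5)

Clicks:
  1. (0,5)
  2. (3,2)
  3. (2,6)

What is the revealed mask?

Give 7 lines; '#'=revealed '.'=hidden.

Click 1 (0,5) count=1: revealed 1 new [(0,5)] -> total=1
Click 2 (3,2) count=0: revealed 16 new [(1,1) (1,2) (1,3) (1,4) (2,1) (2,2) (2,3) (2,4) (3,1) (3,2) (3,3) (3,4) (4,1) (4,2) (4,3) (4,4)] -> total=17
Click 3 (2,6) count=2: revealed 1 new [(2,6)] -> total=18

Answer: .....#.
.####..
.####.#
.####..
.####..
.......
.......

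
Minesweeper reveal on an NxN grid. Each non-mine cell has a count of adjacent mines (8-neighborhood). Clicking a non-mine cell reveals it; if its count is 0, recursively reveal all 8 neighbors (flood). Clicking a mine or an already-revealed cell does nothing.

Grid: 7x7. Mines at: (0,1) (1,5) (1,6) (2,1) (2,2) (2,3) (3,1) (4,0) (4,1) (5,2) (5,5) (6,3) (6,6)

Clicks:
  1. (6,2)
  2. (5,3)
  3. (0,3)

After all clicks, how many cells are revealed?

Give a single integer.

Click 1 (6,2) count=2: revealed 1 new [(6,2)] -> total=1
Click 2 (5,3) count=2: revealed 1 new [(5,3)] -> total=2
Click 3 (0,3) count=0: revealed 6 new [(0,2) (0,3) (0,4) (1,2) (1,3) (1,4)] -> total=8

Answer: 8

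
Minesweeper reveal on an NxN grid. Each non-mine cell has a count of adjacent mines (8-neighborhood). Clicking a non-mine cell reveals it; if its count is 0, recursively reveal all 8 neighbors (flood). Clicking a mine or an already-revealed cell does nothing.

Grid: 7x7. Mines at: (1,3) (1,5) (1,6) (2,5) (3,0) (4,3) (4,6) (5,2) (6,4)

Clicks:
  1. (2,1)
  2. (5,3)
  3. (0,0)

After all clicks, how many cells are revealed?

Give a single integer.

Answer: 10

Derivation:
Click 1 (2,1) count=1: revealed 1 new [(2,1)] -> total=1
Click 2 (5,3) count=3: revealed 1 new [(5,3)] -> total=2
Click 3 (0,0) count=0: revealed 8 new [(0,0) (0,1) (0,2) (1,0) (1,1) (1,2) (2,0) (2,2)] -> total=10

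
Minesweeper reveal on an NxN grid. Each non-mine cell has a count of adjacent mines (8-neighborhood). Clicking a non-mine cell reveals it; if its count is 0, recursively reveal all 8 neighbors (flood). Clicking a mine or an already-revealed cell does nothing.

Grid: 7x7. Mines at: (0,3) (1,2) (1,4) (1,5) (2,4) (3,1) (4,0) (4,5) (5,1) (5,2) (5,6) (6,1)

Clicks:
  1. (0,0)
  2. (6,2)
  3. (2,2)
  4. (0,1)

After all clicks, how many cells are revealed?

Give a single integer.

Answer: 8

Derivation:
Click 1 (0,0) count=0: revealed 6 new [(0,0) (0,1) (1,0) (1,1) (2,0) (2,1)] -> total=6
Click 2 (6,2) count=3: revealed 1 new [(6,2)] -> total=7
Click 3 (2,2) count=2: revealed 1 new [(2,2)] -> total=8
Click 4 (0,1) count=1: revealed 0 new [(none)] -> total=8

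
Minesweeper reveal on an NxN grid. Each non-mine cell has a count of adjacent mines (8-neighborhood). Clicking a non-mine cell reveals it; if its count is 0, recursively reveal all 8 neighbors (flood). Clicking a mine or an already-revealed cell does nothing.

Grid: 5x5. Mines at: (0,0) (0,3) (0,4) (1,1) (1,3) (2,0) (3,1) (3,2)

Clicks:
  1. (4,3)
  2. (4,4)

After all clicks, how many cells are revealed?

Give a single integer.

Click 1 (4,3) count=1: revealed 1 new [(4,3)] -> total=1
Click 2 (4,4) count=0: revealed 5 new [(2,3) (2,4) (3,3) (3,4) (4,4)] -> total=6

Answer: 6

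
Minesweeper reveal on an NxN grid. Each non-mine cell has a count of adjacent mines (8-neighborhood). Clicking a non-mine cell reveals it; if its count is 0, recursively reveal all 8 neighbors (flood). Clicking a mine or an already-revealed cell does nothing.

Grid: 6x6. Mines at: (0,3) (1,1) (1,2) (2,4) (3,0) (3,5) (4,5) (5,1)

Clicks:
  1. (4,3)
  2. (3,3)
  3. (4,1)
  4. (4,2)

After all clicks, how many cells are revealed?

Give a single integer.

Answer: 14

Derivation:
Click 1 (4,3) count=0: revealed 14 new [(2,1) (2,2) (2,3) (3,1) (3,2) (3,3) (3,4) (4,1) (4,2) (4,3) (4,4) (5,2) (5,3) (5,4)] -> total=14
Click 2 (3,3) count=1: revealed 0 new [(none)] -> total=14
Click 3 (4,1) count=2: revealed 0 new [(none)] -> total=14
Click 4 (4,2) count=1: revealed 0 new [(none)] -> total=14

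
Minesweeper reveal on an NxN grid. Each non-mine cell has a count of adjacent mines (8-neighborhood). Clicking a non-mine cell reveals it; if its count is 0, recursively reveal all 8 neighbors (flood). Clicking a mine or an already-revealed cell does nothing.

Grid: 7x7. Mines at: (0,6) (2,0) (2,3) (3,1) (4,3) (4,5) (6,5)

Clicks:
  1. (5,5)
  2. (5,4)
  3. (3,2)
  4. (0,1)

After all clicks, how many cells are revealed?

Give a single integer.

Click 1 (5,5) count=2: revealed 1 new [(5,5)] -> total=1
Click 2 (5,4) count=3: revealed 1 new [(5,4)] -> total=2
Click 3 (3,2) count=3: revealed 1 new [(3,2)] -> total=3
Click 4 (0,1) count=0: revealed 12 new [(0,0) (0,1) (0,2) (0,3) (0,4) (0,5) (1,0) (1,1) (1,2) (1,3) (1,4) (1,5)] -> total=15

Answer: 15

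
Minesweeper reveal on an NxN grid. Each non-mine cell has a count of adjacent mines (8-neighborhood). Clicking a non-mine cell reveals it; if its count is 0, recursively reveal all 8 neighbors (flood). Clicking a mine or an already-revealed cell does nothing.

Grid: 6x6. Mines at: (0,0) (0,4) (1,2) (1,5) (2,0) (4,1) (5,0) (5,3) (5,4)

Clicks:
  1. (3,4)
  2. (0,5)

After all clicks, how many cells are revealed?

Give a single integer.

Answer: 13

Derivation:
Click 1 (3,4) count=0: revealed 12 new [(2,2) (2,3) (2,4) (2,5) (3,2) (3,3) (3,4) (3,5) (4,2) (4,3) (4,4) (4,5)] -> total=12
Click 2 (0,5) count=2: revealed 1 new [(0,5)] -> total=13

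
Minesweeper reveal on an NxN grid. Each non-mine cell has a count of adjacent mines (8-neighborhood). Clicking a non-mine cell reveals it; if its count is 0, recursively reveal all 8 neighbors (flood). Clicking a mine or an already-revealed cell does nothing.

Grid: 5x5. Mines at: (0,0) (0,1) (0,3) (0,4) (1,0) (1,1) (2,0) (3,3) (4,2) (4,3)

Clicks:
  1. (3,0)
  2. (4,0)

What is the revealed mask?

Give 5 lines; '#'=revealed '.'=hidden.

Click 1 (3,0) count=1: revealed 1 new [(3,0)] -> total=1
Click 2 (4,0) count=0: revealed 3 new [(3,1) (4,0) (4,1)] -> total=4

Answer: .....
.....
.....
##...
##...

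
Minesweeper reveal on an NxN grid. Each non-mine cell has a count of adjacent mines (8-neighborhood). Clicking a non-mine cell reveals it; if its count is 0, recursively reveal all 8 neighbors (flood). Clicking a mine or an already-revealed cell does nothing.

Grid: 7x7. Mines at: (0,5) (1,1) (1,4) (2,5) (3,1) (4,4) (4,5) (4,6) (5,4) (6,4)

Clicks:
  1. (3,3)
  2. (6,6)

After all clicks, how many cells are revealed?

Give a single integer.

Answer: 5

Derivation:
Click 1 (3,3) count=1: revealed 1 new [(3,3)] -> total=1
Click 2 (6,6) count=0: revealed 4 new [(5,5) (5,6) (6,5) (6,6)] -> total=5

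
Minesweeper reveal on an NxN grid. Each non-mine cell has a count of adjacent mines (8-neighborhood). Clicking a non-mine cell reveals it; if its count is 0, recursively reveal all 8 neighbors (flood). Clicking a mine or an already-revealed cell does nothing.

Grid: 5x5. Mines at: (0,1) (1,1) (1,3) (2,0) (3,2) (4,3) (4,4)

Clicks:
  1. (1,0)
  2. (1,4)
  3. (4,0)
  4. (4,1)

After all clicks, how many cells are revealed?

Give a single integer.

Click 1 (1,0) count=3: revealed 1 new [(1,0)] -> total=1
Click 2 (1,4) count=1: revealed 1 new [(1,4)] -> total=2
Click 3 (4,0) count=0: revealed 4 new [(3,0) (3,1) (4,0) (4,1)] -> total=6
Click 4 (4,1) count=1: revealed 0 new [(none)] -> total=6

Answer: 6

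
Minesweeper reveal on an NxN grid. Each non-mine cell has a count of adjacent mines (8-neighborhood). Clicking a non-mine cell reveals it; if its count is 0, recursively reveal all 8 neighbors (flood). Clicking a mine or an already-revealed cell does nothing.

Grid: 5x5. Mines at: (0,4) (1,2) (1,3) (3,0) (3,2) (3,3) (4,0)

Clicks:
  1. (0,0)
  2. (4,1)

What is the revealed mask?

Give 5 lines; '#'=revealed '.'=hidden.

Answer: ##...
##...
##...
.....
.#...

Derivation:
Click 1 (0,0) count=0: revealed 6 new [(0,0) (0,1) (1,0) (1,1) (2,0) (2,1)] -> total=6
Click 2 (4,1) count=3: revealed 1 new [(4,1)] -> total=7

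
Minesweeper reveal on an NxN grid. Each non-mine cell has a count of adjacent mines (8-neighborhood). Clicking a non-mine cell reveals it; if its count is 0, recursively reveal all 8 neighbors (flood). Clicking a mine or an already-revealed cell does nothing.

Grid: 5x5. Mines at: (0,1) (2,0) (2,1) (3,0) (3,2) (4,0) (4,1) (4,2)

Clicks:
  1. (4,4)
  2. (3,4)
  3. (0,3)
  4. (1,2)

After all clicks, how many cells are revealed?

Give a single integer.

Answer: 13

Derivation:
Click 1 (4,4) count=0: revealed 13 new [(0,2) (0,3) (0,4) (1,2) (1,3) (1,4) (2,2) (2,3) (2,4) (3,3) (3,4) (4,3) (4,4)] -> total=13
Click 2 (3,4) count=0: revealed 0 new [(none)] -> total=13
Click 3 (0,3) count=0: revealed 0 new [(none)] -> total=13
Click 4 (1,2) count=2: revealed 0 new [(none)] -> total=13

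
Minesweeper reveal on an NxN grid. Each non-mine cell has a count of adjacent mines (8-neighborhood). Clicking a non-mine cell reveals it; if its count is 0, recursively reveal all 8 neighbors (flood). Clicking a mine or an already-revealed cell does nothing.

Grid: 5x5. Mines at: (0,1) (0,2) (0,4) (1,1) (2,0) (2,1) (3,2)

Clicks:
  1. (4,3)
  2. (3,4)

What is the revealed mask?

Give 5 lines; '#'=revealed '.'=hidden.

Click 1 (4,3) count=1: revealed 1 new [(4,3)] -> total=1
Click 2 (3,4) count=0: revealed 7 new [(1,3) (1,4) (2,3) (2,4) (3,3) (3,4) (4,4)] -> total=8

Answer: .....
...##
...##
...##
...##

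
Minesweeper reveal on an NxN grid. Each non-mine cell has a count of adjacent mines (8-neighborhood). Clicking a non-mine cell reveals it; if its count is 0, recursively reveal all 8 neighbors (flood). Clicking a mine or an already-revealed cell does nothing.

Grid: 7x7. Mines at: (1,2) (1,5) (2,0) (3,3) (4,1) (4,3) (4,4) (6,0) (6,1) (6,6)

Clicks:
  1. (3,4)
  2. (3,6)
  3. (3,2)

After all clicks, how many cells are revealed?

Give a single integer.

Click 1 (3,4) count=3: revealed 1 new [(3,4)] -> total=1
Click 2 (3,6) count=0: revealed 8 new [(2,5) (2,6) (3,5) (3,6) (4,5) (4,6) (5,5) (5,6)] -> total=9
Click 3 (3,2) count=3: revealed 1 new [(3,2)] -> total=10

Answer: 10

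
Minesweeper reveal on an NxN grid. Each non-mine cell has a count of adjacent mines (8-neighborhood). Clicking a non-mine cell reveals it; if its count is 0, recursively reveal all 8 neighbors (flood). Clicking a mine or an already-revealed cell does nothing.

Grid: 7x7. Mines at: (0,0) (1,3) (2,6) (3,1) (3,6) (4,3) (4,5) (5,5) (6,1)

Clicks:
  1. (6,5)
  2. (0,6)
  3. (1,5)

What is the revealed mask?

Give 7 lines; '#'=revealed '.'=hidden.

Click 1 (6,5) count=1: revealed 1 new [(6,5)] -> total=1
Click 2 (0,6) count=0: revealed 6 new [(0,4) (0,5) (0,6) (1,4) (1,5) (1,6)] -> total=7
Click 3 (1,5) count=1: revealed 0 new [(none)] -> total=7

Answer: ....###
....###
.......
.......
.......
.......
.....#.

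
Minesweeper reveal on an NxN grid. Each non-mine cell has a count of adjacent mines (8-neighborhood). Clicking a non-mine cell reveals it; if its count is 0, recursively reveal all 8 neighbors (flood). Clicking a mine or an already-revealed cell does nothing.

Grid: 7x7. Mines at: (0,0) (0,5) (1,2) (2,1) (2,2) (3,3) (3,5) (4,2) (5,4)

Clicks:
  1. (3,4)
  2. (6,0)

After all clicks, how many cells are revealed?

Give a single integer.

Click 1 (3,4) count=2: revealed 1 new [(3,4)] -> total=1
Click 2 (6,0) count=0: revealed 12 new [(3,0) (3,1) (4,0) (4,1) (5,0) (5,1) (5,2) (5,3) (6,0) (6,1) (6,2) (6,3)] -> total=13

Answer: 13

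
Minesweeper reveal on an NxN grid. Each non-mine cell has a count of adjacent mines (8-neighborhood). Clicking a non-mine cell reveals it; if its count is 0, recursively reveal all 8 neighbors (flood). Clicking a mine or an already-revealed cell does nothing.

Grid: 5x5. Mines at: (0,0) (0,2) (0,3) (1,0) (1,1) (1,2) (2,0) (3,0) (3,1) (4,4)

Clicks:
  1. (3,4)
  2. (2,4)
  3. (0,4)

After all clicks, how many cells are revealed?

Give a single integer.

Click 1 (3,4) count=1: revealed 1 new [(3,4)] -> total=1
Click 2 (2,4) count=0: revealed 5 new [(1,3) (1,4) (2,3) (2,4) (3,3)] -> total=6
Click 3 (0,4) count=1: revealed 1 new [(0,4)] -> total=7

Answer: 7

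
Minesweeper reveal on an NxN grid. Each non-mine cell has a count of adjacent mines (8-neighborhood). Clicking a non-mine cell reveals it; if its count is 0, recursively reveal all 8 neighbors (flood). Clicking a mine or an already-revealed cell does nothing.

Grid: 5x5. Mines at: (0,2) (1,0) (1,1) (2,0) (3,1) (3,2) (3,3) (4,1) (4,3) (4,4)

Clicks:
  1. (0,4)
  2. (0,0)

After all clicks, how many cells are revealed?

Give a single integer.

Answer: 7

Derivation:
Click 1 (0,4) count=0: revealed 6 new [(0,3) (0,4) (1,3) (1,4) (2,3) (2,4)] -> total=6
Click 2 (0,0) count=2: revealed 1 new [(0,0)] -> total=7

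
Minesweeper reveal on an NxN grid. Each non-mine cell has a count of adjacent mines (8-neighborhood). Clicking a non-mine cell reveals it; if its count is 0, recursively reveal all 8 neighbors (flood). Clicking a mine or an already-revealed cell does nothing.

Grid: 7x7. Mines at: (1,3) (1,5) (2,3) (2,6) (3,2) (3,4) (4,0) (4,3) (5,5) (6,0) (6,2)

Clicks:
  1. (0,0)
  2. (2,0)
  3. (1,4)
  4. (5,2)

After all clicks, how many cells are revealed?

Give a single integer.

Answer: 13

Derivation:
Click 1 (0,0) count=0: revealed 11 new [(0,0) (0,1) (0,2) (1,0) (1,1) (1,2) (2,0) (2,1) (2,2) (3,0) (3,1)] -> total=11
Click 2 (2,0) count=0: revealed 0 new [(none)] -> total=11
Click 3 (1,4) count=3: revealed 1 new [(1,4)] -> total=12
Click 4 (5,2) count=2: revealed 1 new [(5,2)] -> total=13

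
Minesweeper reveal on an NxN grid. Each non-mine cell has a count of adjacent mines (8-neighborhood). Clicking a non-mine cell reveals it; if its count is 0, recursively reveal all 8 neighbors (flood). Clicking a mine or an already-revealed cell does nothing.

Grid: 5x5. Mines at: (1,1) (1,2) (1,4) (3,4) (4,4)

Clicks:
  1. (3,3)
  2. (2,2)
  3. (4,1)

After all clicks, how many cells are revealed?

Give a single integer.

Click 1 (3,3) count=2: revealed 1 new [(3,3)] -> total=1
Click 2 (2,2) count=2: revealed 1 new [(2,2)] -> total=2
Click 3 (4,1) count=0: revealed 10 new [(2,0) (2,1) (2,3) (3,0) (3,1) (3,2) (4,0) (4,1) (4,2) (4,3)] -> total=12

Answer: 12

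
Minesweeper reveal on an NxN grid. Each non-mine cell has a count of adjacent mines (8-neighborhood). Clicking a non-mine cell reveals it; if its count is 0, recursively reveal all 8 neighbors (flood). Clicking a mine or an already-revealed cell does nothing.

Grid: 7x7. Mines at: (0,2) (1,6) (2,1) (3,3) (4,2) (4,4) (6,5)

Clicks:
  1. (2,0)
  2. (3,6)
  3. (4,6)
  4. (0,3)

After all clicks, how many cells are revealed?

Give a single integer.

Click 1 (2,0) count=1: revealed 1 new [(2,0)] -> total=1
Click 2 (3,6) count=0: revealed 8 new [(2,5) (2,6) (3,5) (3,6) (4,5) (4,6) (5,5) (5,6)] -> total=9
Click 3 (4,6) count=0: revealed 0 new [(none)] -> total=9
Click 4 (0,3) count=1: revealed 1 new [(0,3)] -> total=10

Answer: 10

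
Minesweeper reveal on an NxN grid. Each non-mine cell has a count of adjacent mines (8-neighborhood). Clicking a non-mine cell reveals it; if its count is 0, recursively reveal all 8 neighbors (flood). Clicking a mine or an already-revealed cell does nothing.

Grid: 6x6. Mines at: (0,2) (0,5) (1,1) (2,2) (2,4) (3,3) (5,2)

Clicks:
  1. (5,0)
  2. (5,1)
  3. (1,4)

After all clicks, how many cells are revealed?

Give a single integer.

Click 1 (5,0) count=0: revealed 8 new [(2,0) (2,1) (3,0) (3,1) (4,0) (4,1) (5,0) (5,1)] -> total=8
Click 2 (5,1) count=1: revealed 0 new [(none)] -> total=8
Click 3 (1,4) count=2: revealed 1 new [(1,4)] -> total=9

Answer: 9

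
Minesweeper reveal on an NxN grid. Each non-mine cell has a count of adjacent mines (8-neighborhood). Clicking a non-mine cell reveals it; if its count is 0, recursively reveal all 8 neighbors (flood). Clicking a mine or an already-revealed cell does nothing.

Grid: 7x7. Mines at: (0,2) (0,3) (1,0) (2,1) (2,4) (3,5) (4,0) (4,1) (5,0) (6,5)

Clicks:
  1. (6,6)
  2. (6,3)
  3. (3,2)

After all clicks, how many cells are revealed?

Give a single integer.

Answer: 15

Derivation:
Click 1 (6,6) count=1: revealed 1 new [(6,6)] -> total=1
Click 2 (6,3) count=0: revealed 14 new [(3,2) (3,3) (3,4) (4,2) (4,3) (4,4) (5,1) (5,2) (5,3) (5,4) (6,1) (6,2) (6,3) (6,4)] -> total=15
Click 3 (3,2) count=2: revealed 0 new [(none)] -> total=15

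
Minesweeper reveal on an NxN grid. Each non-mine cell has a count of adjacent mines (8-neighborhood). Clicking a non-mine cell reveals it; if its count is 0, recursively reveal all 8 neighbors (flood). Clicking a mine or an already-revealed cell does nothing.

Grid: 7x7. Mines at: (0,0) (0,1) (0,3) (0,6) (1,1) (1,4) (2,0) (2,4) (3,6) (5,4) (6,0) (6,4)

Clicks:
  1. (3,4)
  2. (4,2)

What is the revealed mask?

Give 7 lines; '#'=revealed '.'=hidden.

Click 1 (3,4) count=1: revealed 1 new [(3,4)] -> total=1
Click 2 (4,2) count=0: revealed 18 new [(2,1) (2,2) (2,3) (3,0) (3,1) (3,2) (3,3) (4,0) (4,1) (4,2) (4,3) (5,0) (5,1) (5,2) (5,3) (6,1) (6,2) (6,3)] -> total=19

Answer: .......
.......
.###...
#####..
####...
####...
.###...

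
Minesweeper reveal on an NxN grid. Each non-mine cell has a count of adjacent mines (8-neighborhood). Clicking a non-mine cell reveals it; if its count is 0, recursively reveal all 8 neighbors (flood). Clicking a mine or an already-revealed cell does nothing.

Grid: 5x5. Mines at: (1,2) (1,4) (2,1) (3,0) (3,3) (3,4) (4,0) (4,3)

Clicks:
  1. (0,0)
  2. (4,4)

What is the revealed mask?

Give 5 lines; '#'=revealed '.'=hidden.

Answer: ##...
##...
.....
.....
....#

Derivation:
Click 1 (0,0) count=0: revealed 4 new [(0,0) (0,1) (1,0) (1,1)] -> total=4
Click 2 (4,4) count=3: revealed 1 new [(4,4)] -> total=5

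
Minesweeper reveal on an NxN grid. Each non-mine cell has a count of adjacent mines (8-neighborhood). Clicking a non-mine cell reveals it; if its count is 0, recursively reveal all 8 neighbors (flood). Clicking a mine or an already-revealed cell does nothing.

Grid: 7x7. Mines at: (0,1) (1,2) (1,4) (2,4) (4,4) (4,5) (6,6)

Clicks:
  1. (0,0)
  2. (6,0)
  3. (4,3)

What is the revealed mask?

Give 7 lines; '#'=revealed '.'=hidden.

Answer: #......
##.....
####...
####...
####...
######.
######.

Derivation:
Click 1 (0,0) count=1: revealed 1 new [(0,0)] -> total=1
Click 2 (6,0) count=0: revealed 26 new [(1,0) (1,1) (2,0) (2,1) (2,2) (2,3) (3,0) (3,1) (3,2) (3,3) (4,0) (4,1) (4,2) (4,3) (5,0) (5,1) (5,2) (5,3) (5,4) (5,5) (6,0) (6,1) (6,2) (6,3) (6,4) (6,5)] -> total=27
Click 3 (4,3) count=1: revealed 0 new [(none)] -> total=27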